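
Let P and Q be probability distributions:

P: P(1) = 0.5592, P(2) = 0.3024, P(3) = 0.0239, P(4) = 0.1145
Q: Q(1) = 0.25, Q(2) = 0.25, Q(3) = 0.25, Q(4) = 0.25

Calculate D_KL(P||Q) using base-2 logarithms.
0.5226 bits

D_KL(P||Q) = Σ P(x) log₂(P(x)/Q(x))

Computing term by term:
  P(1)·log₂(P(1)/Q(1)) = 0.5592·log₂(0.5592/0.25) = 0.64948
  P(2)·log₂(P(2)/Q(2)) = 0.3024·log₂(0.3024/0.25) = 0.08302
  P(3)·log₂(P(3)/Q(3)) = 0.0239·log₂(0.0239/0.25) = -0.08095
  P(4)·log₂(P(4)/Q(4)) = 0.1145·log₂(0.1145/0.25) = -0.12899

D_KL(P||Q) = 0.64948 + 0.08302 - 0.08095 - 0.12899 = 0.52256 ≈ 0.5226 bits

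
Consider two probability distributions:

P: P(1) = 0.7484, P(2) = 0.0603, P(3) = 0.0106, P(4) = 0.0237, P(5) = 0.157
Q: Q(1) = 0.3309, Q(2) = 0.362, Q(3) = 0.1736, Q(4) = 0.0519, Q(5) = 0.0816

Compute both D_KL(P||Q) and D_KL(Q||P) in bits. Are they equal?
D_KL(P||Q) = 0.8039 bits, D_KL(Q||P) = 1.2283 bits. No, they are not equal.

D_KL(P||Q) = Σ P(x) log₂(P(x)/Q(x))

Computing term by term:
  P(1)·log₂(P(1)/Q(1)) = 0.7484·log₂(0.7484/0.3309) = 0.88118
  P(2)·log₂(P(2)/Q(2)) = 0.0603·log₂(0.0603/0.362) = -0.15592
  P(3)·log₂(P(3)/Q(3)) = 0.0106·log₂(0.0106/0.1736) = -0.04276
  P(4)·log₂(P(4)/Q(4)) = 0.0237·log₂(0.0237/0.0519) = -0.02680
  P(5)·log₂(P(5)/Q(5)) = 0.157·log₂(0.157/0.0816) = 0.14823

D_KL(P||Q) = 0.88118 - 0.15592 - 0.04276 - 0.02680 + 0.14823 = 0.80393 ≈ 0.8039 bits

D_KL(Q||P) = Σ Q(x) log₂(Q(x)/P(x))

Computing term by term:
  Q(1)·log₂(Q(1)/P(1)) = 0.3309·log₂(0.3309/0.7484) = -0.38961
  Q(2)·log₂(Q(2)/P(2)) = 0.362·log₂(0.362/0.0603) = 0.93605
  Q(3)·log₂(Q(3)/P(3)) = 0.1736·log₂(0.1736/0.0106) = 0.70024
  Q(4)·log₂(Q(4)/P(4)) = 0.0519·log₂(0.0519/0.0237) = 0.05869
  Q(5)·log₂(Q(5)/P(5)) = 0.0816·log₂(0.0816/0.157) = -0.07704

D_KL(Q||P) = -0.38961 + 0.93605 + 0.70024 + 0.05869 - 0.07704 = 1.22833 ≈ 1.2283 bits

These are NOT equal (difference: 0.4244 bits). KL divergence is asymmetric: D_KL(P||Q) ≠ D_KL(Q||P) in general.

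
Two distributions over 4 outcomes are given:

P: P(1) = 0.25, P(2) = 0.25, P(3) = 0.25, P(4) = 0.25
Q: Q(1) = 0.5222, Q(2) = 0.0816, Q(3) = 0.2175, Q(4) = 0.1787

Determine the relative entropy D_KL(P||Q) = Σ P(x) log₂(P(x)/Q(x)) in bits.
0.3095 bits

D_KL(P||Q) = Σ P(x) log₂(P(x)/Q(x))

Computing term by term:
  P(1)·log₂(P(1)/Q(1)) = 0.25·log₂(0.25/0.5222) = -0.26567
  P(2)·log₂(P(2)/Q(2)) = 0.25·log₂(0.25/0.0816) = 0.40382
  P(3)·log₂(P(3)/Q(3)) = 0.25·log₂(0.25/0.2175) = 0.05023
  P(4)·log₂(P(4)/Q(4)) = 0.25·log₂(0.25/0.1787) = 0.12110

D_KL(P||Q) = -0.26567 + 0.40382 + 0.05023 + 0.12110 = 0.30948 ≈ 0.3095 bits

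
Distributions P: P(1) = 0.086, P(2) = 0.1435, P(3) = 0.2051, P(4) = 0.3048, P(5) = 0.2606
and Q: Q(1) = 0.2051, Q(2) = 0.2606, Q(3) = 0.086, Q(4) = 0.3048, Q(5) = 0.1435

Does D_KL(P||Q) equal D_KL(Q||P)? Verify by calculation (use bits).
D_KL(P||Q) = 0.2501 bits, D_KL(Q||P) = 0.2501 bits. Yes — for this pair D_KL(P||Q) = D_KL(Q||P).

D_KL(P||Q) = Σ P(x) log₂(P(x)/Q(x))

Computing term by term:
  P(1)·log₂(P(1)/Q(1)) = 0.086·log₂(0.086/0.2051) = -0.10784
  P(2)·log₂(P(2)/Q(2)) = 0.1435·log₂(0.1435/0.2606) = -0.12352
  P(3)·log₂(P(3)/Q(3)) = 0.2051·log₂(0.2051/0.086) = 0.25718
  P(4)·log₂(P(4)/Q(4)) = 0.3048·log₂(0.3048/0.3048) = 0.00000
  P(5)·log₂(P(5)/Q(5)) = 0.2606·log₂(0.2606/0.1435) = 0.22432

D_KL(P||Q) = -0.10784 - 0.12352 + 0.25718 + 0.00000 + 0.22432 = 0.25014 ≈ 0.2501 bits

D_KL(Q||P) = Σ Q(x) log₂(Q(x)/P(x))

Computing term by term:
  Q(1)·log₂(Q(1)/P(1)) = 0.2051·log₂(0.2051/0.086) = 0.25718
  Q(2)·log₂(Q(2)/P(2)) = 0.2606·log₂(0.2606/0.1435) = 0.22432
  Q(3)·log₂(Q(3)/P(3)) = 0.086·log₂(0.086/0.2051) = -0.10784
  Q(4)·log₂(Q(4)/P(4)) = 0.3048·log₂(0.3048/0.3048) = 0.00000
  Q(5)·log₂(Q(5)/P(5)) = 0.1435·log₂(0.1435/0.2606) = -0.12352

D_KL(Q||P) = 0.25718 + 0.22432 - 0.10784 + 0.00000 - 0.12352 = 0.25014 ≈ 0.2501 bits

These ARE equal here. Q is P with outcomes relabeled (Q(1) = P(3), Q(2) = P(5), Q(3) = P(1), Q(5) = P(2)) by a relabeling that is its own inverse, so the two sums contain exactly the same terms in a different order. This is a special case — KL divergence is not symmetric in general: D_KL(P||Q) ≠ D_KL(Q||P) for most P, Q.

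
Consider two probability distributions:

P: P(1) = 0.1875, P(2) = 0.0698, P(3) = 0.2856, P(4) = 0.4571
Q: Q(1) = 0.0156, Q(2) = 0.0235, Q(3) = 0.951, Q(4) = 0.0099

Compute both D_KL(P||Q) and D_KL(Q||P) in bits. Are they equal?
D_KL(P||Q) = 2.8139 bits, D_KL(Q||P) = 1.5028 bits. No, they are not equal.

D_KL(P||Q) = Σ P(x) log₂(P(x)/Q(x))

Computing term by term:
  P(1)·log₂(P(1)/Q(1)) = 0.1875·log₂(0.1875/0.0156) = 0.67261
  P(2)·log₂(P(2)/Q(2)) = 0.0698·log₂(0.0698/0.0235) = 0.10963
  P(3)·log₂(P(3)/Q(3)) = 0.2856·log₂(0.2856/0.951) = -0.49564
  P(4)·log₂(P(4)/Q(4)) = 0.4571·log₂(0.4571/0.0099) = 2.52728

D_KL(P||Q) = 0.67261 + 0.10963 - 0.49564 + 2.52728 = 2.81388 ≈ 2.8139 bits

D_KL(Q||P) = Σ Q(x) log₂(Q(x)/P(x))

Computing term by term:
  Q(1)·log₂(Q(1)/P(1)) = 0.0156·log₂(0.0156/0.1875) = -0.05596
  Q(2)·log₂(Q(2)/P(2)) = 0.0235·log₂(0.0235/0.0698) = -0.03691
  Q(3)·log₂(Q(3)/P(3)) = 0.951·log₂(0.951/0.2856) = 1.65041
  Q(4)·log₂(Q(4)/P(4)) = 0.0099·log₂(0.0099/0.4571) = -0.05474

D_KL(Q||P) = -0.05596 - 0.03691 + 1.65041 - 0.05474 = 1.50280 ≈ 1.5028 bits

These are NOT equal (difference: 1.3111 bits). KL divergence is asymmetric: D_KL(P||Q) ≠ D_KL(Q||P) in general.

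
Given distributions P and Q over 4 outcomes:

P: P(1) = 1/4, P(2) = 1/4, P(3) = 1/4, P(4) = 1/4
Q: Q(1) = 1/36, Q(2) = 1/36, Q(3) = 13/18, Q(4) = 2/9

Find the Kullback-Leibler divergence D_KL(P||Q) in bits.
1.2448 bits

D_KL(P||Q) = Σ P(x) log₂(P(x)/Q(x))

Computing term by term:
  P(1)·log₂(P(1)/Q(1)) = (1/4)·log₂((1/4)/(1/36)) = 0.79248
  P(2)·log₂(P(2)/Q(2)) = (1/4)·log₂((1/4)/(1/36)) = 0.79248
  P(3)·log₂(P(3)/Q(3)) = (1/4)·log₂((1/4)/(13/18)) = -0.38263
  P(4)·log₂(P(4)/Q(4)) = (1/4)·log₂((1/4)/(2/9)) = 0.04248

D_KL(P||Q) = 0.79248 + 0.79248 - 0.38263 + 0.04248 = 1.24481 ≈ 1.2448 bits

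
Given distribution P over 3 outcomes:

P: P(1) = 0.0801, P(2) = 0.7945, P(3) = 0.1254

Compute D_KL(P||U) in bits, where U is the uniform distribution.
0.6539 bits

U(i) = 1/3 for all i

D_KL(P||U) = Σ P(x) log₂(P(x) / (1/3))
           = Σ P(x) log₂(P(x)) + log₂(3)
           = log₂(3) - H(P)

H(P) = -Σ P(x) log₂(P(x)):
  -P(1)·log₂(P(1)) = -(0.0801)·log₂(0.0801) = 0.29173
  -P(2)·log₂(P(2)) = -(0.7945)·log₂(0.7945) = 0.26368
  -P(3)·log₂(P(3)) = -(0.1254)·log₂(0.1254) = 0.37562
H(P) = 0.29173 + 0.26368 + 0.37562 = 0.93103 bits

log₂(3) = 1.58496 bits

D_KL(P||U) = 1.58496 - 0.93103 = 0.65393 ≈ 0.6539 bits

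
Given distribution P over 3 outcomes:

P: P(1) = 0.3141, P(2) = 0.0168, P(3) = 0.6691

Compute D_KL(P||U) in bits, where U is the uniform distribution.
0.5733 bits

U(i) = 1/3 for all i

D_KL(P||U) = Σ P(x) log₂(P(x) / (1/3))
           = Σ P(x) log₂(P(x)) + log₂(3)
           = log₂(3) - H(P)

H(P) = -Σ P(x) log₂(P(x)):
  -P(1)·log₂(P(1)) = -(0.3141)·log₂(0.3141) = 0.52477
  -P(2)·log₂(P(2)) = -(0.0168)·log₂(0.0168) = 0.09904
  -P(3)·log₂(P(3)) = -(0.6691)·log₂(0.6691) = 0.38788
H(P) = 0.52477 + 0.09904 + 0.38788 = 1.01169 bits

log₂(3) = 1.58496 bits

D_KL(P||U) = 1.58496 - 1.01169 = 0.57327 ≈ 0.5733 bits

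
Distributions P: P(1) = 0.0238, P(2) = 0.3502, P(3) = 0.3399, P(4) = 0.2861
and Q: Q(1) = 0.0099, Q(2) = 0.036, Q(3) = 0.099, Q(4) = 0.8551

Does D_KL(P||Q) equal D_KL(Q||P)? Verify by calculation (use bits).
D_KL(P||Q) = 1.3325 bits, D_KL(Q||P) = 1.0438 bits. No — D_KL(P||Q) ≠ D_KL(Q||P) for this pair.

D_KL(P||Q) = Σ P(x) log₂(P(x)/Q(x))

Computing term by term:
  P(1)·log₂(P(1)/Q(1)) = 0.0238·log₂(0.0238/0.0099) = 0.03012
  P(2)·log₂(P(2)/Q(2)) = 0.3502·log₂(0.3502/0.036) = 1.14940
  P(3)·log₂(P(3)/Q(3)) = 0.3399·log₂(0.3399/0.099) = 0.60489
  P(4)·log₂(P(4)/Q(4)) = 0.2861·log₂(0.2861/0.8551) = -0.45192

D_KL(P||Q) = 0.03012 + 1.14940 + 0.60489 - 0.45192 = 1.33249 ≈ 1.3325 bits

D_KL(Q||P) = Σ Q(x) log₂(Q(x)/P(x))

Computing term by term:
  Q(1)·log₂(Q(1)/P(1)) = 0.0099·log₂(0.0099/0.0238) = -0.01253
  Q(2)·log₂(Q(2)/P(2)) = 0.036·log₂(0.036/0.3502) = -0.11816
  Q(3)·log₂(Q(3)/P(3)) = 0.099·log₂(0.099/0.3399) = -0.17618
  Q(4)·log₂(Q(4)/P(4)) = 0.8551·log₂(0.8551/0.2861) = 1.35069

D_KL(Q||P) = -0.01253 - 0.11816 - 0.17618 + 1.35069 = 1.04382 ≈ 1.0438 bits

These are NOT equal (difference: 0.2887 bits). KL divergence is asymmetric: D_KL(P||Q) ≠ D_KL(Q||P) in general.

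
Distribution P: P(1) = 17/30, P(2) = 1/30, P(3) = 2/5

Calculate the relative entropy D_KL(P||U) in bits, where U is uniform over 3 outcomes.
0.4283 bits

U(i) = 1/3 for all i

D_KL(P||U) = Σ P(x) log₂(P(x) / (1/3))
           = Σ P(x) log₂(P(x)) + log₂(3)
           = log₂(3) - H(P)

H(P) = -Σ P(x) log₂(P(x)):
  -P(1)·log₂(P(1)) = -(17/30)·log₂(17/30) = 0.46434
  -P(2)·log₂(P(2)) = -(1/30)·log₂(1/30) = 0.16356
  -P(3)·log₂(P(3)) = -(2/5)·log₂(2/5) = 0.52877
H(P) = 0.46434 + 0.16356 + 0.52877 = 1.15667 bits

log₂(3) = 1.58496 bits

D_KL(P||U) = 1.58496 - 1.15667 = 0.42829 ≈ 0.4283 bits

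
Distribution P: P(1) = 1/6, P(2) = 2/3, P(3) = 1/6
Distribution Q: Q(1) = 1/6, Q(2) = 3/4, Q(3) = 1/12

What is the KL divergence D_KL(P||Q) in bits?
0.0534 bits

D_KL(P||Q) = Σ P(x) log₂(P(x)/Q(x))

Computing term by term:
  P(1)·log₂(P(1)/Q(1)) = (1/6)·log₂((1/6)/(1/6)) = 0.00000
  P(2)·log₂(P(2)/Q(2)) = (2/3)·log₂((2/3)/(3/4)) = -0.11328
  P(3)·log₂(P(3)/Q(3)) = (1/6)·log₂((1/6)/(1/12)) = 0.16667

D_KL(P||Q) = 0.00000 - 0.11328 + 0.16667 = 0.05339 ≈ 0.0534 bits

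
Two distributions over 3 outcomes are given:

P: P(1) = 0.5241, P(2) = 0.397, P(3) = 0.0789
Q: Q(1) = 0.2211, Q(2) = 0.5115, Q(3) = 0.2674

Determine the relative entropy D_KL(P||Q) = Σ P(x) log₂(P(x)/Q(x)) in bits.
0.3685 bits

D_KL(P||Q) = Σ P(x) log₂(P(x)/Q(x))

Computing term by term:
  P(1)·log₂(P(1)/Q(1)) = 0.5241·log₂(0.5241/0.2211) = 0.65258
  P(2)·log₂(P(2)/Q(2)) = 0.397·log₂(0.397/0.5115) = -0.14514
  P(3)·log₂(P(3)/Q(3)) = 0.0789·log₂(0.0789/0.2674) = -0.13894

D_KL(P||Q) = 0.65258 - 0.14514 - 0.13894 = 0.36850 ≈ 0.3685 bits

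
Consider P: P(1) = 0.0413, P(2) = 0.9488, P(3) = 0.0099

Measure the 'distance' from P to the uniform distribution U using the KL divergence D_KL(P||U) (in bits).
1.2572 bits

U(i) = 1/3 for all i

D_KL(P||U) = Σ P(x) log₂(P(x) / (1/3))
           = Σ P(x) log₂(P(x)) + log₂(3)
           = log₂(3) - H(P)

H(P) = -Σ P(x) log₂(P(x)):
  -P(1)·log₂(P(1)) = -(0.0413)·log₂(0.0413) = 0.18989
  -P(2)·log₂(P(2)) = -(0.9488)·log₂(0.9488) = 0.07194
  -P(3)·log₂(P(3)) = -(0.0099)·log₂(0.0099) = 0.06592
H(P) = 0.18989 + 0.07194 + 0.06592 = 0.32775 bits

log₂(3) = 1.58496 bits

D_KL(P||U) = 1.58496 - 0.32775 = 1.25721 ≈ 1.2572 bits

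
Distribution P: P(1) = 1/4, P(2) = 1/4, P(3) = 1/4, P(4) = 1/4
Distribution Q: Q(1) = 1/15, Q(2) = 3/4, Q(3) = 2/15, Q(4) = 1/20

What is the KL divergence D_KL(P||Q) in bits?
0.8877 bits

D_KL(P||Q) = Σ P(x) log₂(P(x)/Q(x))

Computing term by term:
  P(1)·log₂(P(1)/Q(1)) = (1/4)·log₂((1/4)/(1/15)) = 0.47672
  P(2)·log₂(P(2)/Q(2)) = (1/4)·log₂((1/4)/(3/4)) = -0.39624
  P(3)·log₂(P(3)/Q(3)) = (1/4)·log₂((1/4)/(2/15)) = 0.22672
  P(4)·log₂(P(4)/Q(4)) = (1/4)·log₂((1/4)/(1/20)) = 0.58048

D_KL(P||Q) = 0.47672 - 0.39624 + 0.22672 + 0.58048 = 0.88768 ≈ 0.8877 bits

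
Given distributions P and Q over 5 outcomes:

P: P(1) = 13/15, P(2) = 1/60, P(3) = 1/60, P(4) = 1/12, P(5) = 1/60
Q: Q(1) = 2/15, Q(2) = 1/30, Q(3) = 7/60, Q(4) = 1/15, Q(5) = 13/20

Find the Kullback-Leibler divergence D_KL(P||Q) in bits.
2.2157 bits

D_KL(P||Q) = Σ P(x) log₂(P(x)/Q(x))

Computing term by term:
  P(1)·log₂(P(1)/Q(1)) = (13/15)·log₂((13/15)/(2/15)) = 2.34038
  P(2)·log₂(P(2)/Q(2)) = (1/60)·log₂((1/60)/(1/30)) = -0.01667
  P(3)·log₂(P(3)/Q(3)) = (1/60)·log₂((1/60)/(7/60)) = -0.04679
  P(4)·log₂(P(4)/Q(4)) = (1/12)·log₂((1/12)/(1/15)) = 0.02683
  P(5)·log₂(P(5)/Q(5)) = (1/60)·log₂((1/60)/(13/20)) = -0.08809

D_KL(P||Q) = 2.34038 - 0.01667 - 0.04679 + 0.02683 - 0.08809 = 2.21566 ≈ 2.2157 bits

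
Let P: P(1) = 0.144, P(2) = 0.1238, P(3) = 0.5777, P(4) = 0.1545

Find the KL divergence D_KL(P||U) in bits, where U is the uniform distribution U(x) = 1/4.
0.3507 bits

U(i) = 1/4 for all i

D_KL(P||U) = Σ P(x) log₂(P(x) / (1/4))
           = Σ P(x) log₂(P(x)) + log₂(4)
           = log₂(4) - H(P)

H(P) = -Σ P(x) log₂(P(x)):
  -P(1)·log₂(P(1)) = -(0.144)·log₂(0.144) = 0.40260
  -P(2)·log₂(P(2)) = -(0.1238)·log₂(0.1238) = 0.37312
  -P(3)·log₂(P(3)) = -(0.5777)·log₂(0.5777) = 0.45731
  -P(4)·log₂(P(4)) = -(0.1545)·log₂(0.1545) = 0.41627
H(P) = 0.40260 + 0.37312 + 0.45731 + 0.41627 = 1.64930 bits

log₂(4) = 2.00000 bits

D_KL(P||U) = 2.00000 - 1.64930 = 0.35070 ≈ 0.3507 bits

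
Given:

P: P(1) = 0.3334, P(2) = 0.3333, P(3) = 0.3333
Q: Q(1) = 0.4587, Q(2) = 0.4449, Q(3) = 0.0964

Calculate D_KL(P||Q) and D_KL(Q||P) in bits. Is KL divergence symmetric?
D_KL(P||Q) = 0.3042 bits, D_KL(Q||P) = 0.2240 bits. No, KL divergence is not symmetric.

D_KL(P||Q) = Σ P(x) log₂(P(x)/Q(x))

Computing term by term:
  P(1)·log₂(P(1)/Q(1)) = 0.3334·log₂(0.3334/0.4587) = -0.15346
  P(2)·log₂(P(2)/Q(2)) = 0.3333·log₂(0.3333/0.4449) = -0.13887
  P(3)·log₂(P(3)/Q(3)) = 0.3333·log₂(0.3333/0.0964) = 0.59651

D_KL(P||Q) = -0.15346 - 0.13887 + 0.59651 = 0.30418 ≈ 0.3042 bits

D_KL(Q||P) = Σ Q(x) log₂(Q(x)/P(x))

Computing term by term:
  Q(1)·log₂(Q(1)/P(1)) = 0.4587·log₂(0.4587/0.3334) = 0.21114
  Q(2)·log₂(Q(2)/P(2)) = 0.4449·log₂(0.4449/0.3333) = 0.18537
  Q(3)·log₂(Q(3)/P(3)) = 0.0964·log₂(0.0964/0.3333) = -0.17253

D_KL(Q||P) = 0.21114 + 0.18537 - 0.17253 = 0.22398 ≈ 0.2240 bits

These are NOT equal (difference: 0.0802 bits). KL divergence is asymmetric: D_KL(P||Q) ≠ D_KL(Q||P) in general.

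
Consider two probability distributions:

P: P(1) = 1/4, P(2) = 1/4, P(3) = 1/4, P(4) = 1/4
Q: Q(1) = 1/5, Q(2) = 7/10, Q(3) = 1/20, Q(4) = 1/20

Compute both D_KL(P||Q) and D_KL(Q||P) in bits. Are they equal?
D_KL(P||Q) = 0.8701 bits, D_KL(Q||P) = 0.7432 bits. No, they are not equal.

D_KL(P||Q) = Σ P(x) log₂(P(x)/Q(x))

Computing term by term:
  P(1)·log₂(P(1)/Q(1)) = (1/4)·log₂((1/4)/(1/5)) = 0.08048
  P(2)·log₂(P(2)/Q(2)) = (1/4)·log₂((1/4)/(7/10)) = -0.37136
  P(3)·log₂(P(3)/Q(3)) = (1/4)·log₂((1/4)/(1/20)) = 0.58048
  P(4)·log₂(P(4)/Q(4)) = (1/4)·log₂((1/4)/(1/20)) = 0.58048

D_KL(P||Q) = 0.08048 - 0.37136 + 0.58048 + 0.58048 = 0.87008 ≈ 0.8701 bits

D_KL(Q||P) = Σ Q(x) log₂(Q(x)/P(x))

Computing term by term:
  Q(1)·log₂(Q(1)/P(1)) = (1/5)·log₂((1/5)/(1/4)) = -0.06439
  Q(2)·log₂(Q(2)/P(2)) = (7/10)·log₂((7/10)/(1/4)) = 1.03980
  Q(3)·log₂(Q(3)/P(3)) = (1/20)·log₂((1/20)/(1/4)) = -0.11610
  Q(4)·log₂(Q(4)/P(4)) = (1/20)·log₂((1/20)/(1/4)) = -0.11610

D_KL(Q||P) = -0.06439 + 1.03980 - 0.11610 - 0.11610 = 0.74321 ≈ 0.7432 bits

These are NOT equal (difference: 0.1269 bits). KL divergence is asymmetric: D_KL(P||Q) ≠ D_KL(Q||P) in general.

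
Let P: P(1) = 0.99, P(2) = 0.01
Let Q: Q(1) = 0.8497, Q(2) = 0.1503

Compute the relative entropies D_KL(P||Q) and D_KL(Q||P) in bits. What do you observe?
D_KL(P||Q) = 0.1792 bits, D_KL(Q||P) = 0.4003 bits. The two directions give different values (D_KL(Q||P) exceeds D_KL(P||Q) by 0.2211 bits): KL divergence is asymmetric.

D_KL(P||Q) = Σ P(x) log₂(P(x)/Q(x))

Computing term by term:
  P(1)·log₂(P(1)/Q(1)) = 0.99·log₂(0.99/0.8497) = 0.21827
  P(2)·log₂(P(2)/Q(2)) = 0.01·log₂(0.01/0.1503) = -0.03910

D_KL(P||Q) = 0.21827 - 0.03910 = 0.17917 ≈ 0.1792 bits

D_KL(Q||P) = Σ Q(x) log₂(Q(x)/P(x))

Computing term by term:
  Q(1)·log₂(Q(1)/P(1)) = 0.8497·log₂(0.8497/0.99) = -0.18734
  Q(2)·log₂(Q(2)/P(2)) = 0.1503·log₂(0.1503/0.01) = 0.58764

D_KL(Q||P) = -0.18734 + 0.58764 = 0.40030 ≈ 0.4003 bits

These are NOT equal (difference: 0.2211 bits). KL divergence is asymmetric: D_KL(P||Q) ≠ D_KL(Q||P) in general.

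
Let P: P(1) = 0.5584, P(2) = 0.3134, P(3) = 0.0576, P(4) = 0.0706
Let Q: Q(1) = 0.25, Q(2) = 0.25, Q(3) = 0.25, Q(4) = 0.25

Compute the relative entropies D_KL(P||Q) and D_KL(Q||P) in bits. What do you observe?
D_KL(P||Q) = 0.4988 bits, D_KL(Q||P) = 0.6141 bits. The two directions give different values (D_KL(Q||P) exceeds D_KL(P||Q) by 0.1153 bits): KL divergence is asymmetric.

D_KL(P||Q) = Σ P(x) log₂(P(x)/Q(x))

Computing term by term:
  P(1)·log₂(P(1)/Q(1)) = 0.5584·log₂(0.5584/0.25) = 0.64739
  P(2)·log₂(P(2)/Q(2)) = 0.3134·log₂(0.3134/0.25) = 0.10219
  P(3)·log₂(P(3)/Q(3)) = 0.0576·log₂(0.0576/0.25) = -0.12198
  P(4)·log₂(P(4)/Q(4)) = 0.0706·log₂(0.0706/0.25) = -0.12879

D_KL(P||Q) = 0.64739 + 0.10219 - 0.12198 - 0.12879 = 0.49881 ≈ 0.4988 bits

D_KL(Q||P) = Σ Q(x) log₂(Q(x)/P(x))

Computing term by term:
  Q(1)·log₂(Q(1)/P(1)) = 0.25·log₂(0.25/0.5584) = -0.28984
  Q(2)·log₂(Q(2)/P(2)) = 0.25·log₂(0.25/0.3134) = -0.08152
  Q(3)·log₂(Q(3)/P(3)) = 0.25·log₂(0.25/0.0576) = 0.52945
  Q(4)·log₂(Q(4)/P(4)) = 0.25·log₂(0.25/0.0706) = 0.45605

D_KL(Q||P) = -0.28984 - 0.08152 + 0.52945 + 0.45605 = 0.61414 ≈ 0.6141 bits

These are NOT equal (difference: 0.1153 bits). KL divergence is asymmetric: D_KL(P||Q) ≠ D_KL(Q||P) in general.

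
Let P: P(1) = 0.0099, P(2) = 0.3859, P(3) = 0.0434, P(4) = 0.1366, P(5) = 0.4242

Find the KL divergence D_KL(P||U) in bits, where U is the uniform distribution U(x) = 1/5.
0.6123 bits

U(i) = 1/5 for all i

D_KL(P||U) = Σ P(x) log₂(P(x) / (1/5))
           = Σ P(x) log₂(P(x)) + log₂(5)
           = log₂(5) - H(P)

H(P) = -Σ P(x) log₂(P(x)):
  -P(1)·log₂(P(1)) = -(0.0099)·log₂(0.0099) = 0.06592
  -P(2)·log₂(P(2)) = -(0.3859)·log₂(0.3859) = 0.53011
  -P(3)·log₂(P(3)) = -(0.0434)·log₂(0.0434) = 0.19644
  -P(4)·log₂(P(4)) = -(0.1366)·log₂(0.1366) = 0.39231
  -P(5)·log₂(P(5)) = -(0.4242)·log₂(0.4242) = 0.52481
H(P) = 0.06592 + 0.53011 + 0.19644 + 0.39231 + 0.52481 = 1.70959 bits

log₂(5) = 2.32193 bits

D_KL(P||U) = 2.32193 - 1.70959 = 0.61234 ≈ 0.6123 bits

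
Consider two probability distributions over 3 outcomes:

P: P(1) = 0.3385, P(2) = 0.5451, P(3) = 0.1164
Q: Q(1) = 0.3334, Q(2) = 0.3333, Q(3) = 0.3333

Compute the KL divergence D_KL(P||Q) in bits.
0.2176 bits

D_KL(P||Q) = Σ P(x) log₂(P(x)/Q(x))

Computing term by term:
  P(1)·log₂(P(1)/Q(1)) = 0.3385·log₂(0.3385/0.3334) = 0.00741
  P(2)·log₂(P(2)/Q(2)) = 0.5451·log₂(0.5451/0.3333) = 0.38686
  P(3)·log₂(P(3)/Q(3)) = 0.1164·log₂(0.1164/0.3333) = -0.17666

D_KL(P||Q) = 0.00741 + 0.38686 - 0.17666 = 0.21761 ≈ 0.2176 bits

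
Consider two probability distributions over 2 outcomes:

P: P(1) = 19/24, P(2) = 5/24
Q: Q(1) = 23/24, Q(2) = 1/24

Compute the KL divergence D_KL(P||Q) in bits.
0.2655 bits

D_KL(P||Q) = Σ P(x) log₂(P(x)/Q(x))

Computing term by term:
  P(1)·log₂(P(1)/Q(1)) = (19/24)·log₂((19/24)/(23/24)) = -0.21821
  P(2)·log₂(P(2)/Q(2)) = (5/24)·log₂((5/24)/(1/24)) = 0.48374

D_KL(P||Q) = -0.21821 + 0.48374 = 0.26553 ≈ 0.2655 bits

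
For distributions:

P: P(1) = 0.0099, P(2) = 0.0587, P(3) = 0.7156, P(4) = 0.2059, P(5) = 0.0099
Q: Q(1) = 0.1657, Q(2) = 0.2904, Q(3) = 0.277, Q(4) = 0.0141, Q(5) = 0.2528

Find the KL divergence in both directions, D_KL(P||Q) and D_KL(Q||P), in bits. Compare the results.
D_KL(P||Q) = 1.5544 bits, D_KL(Q||P) = 2.0913 bits. D_KL(Q||P) is larger than D_KL(P||Q) by 0.5369 bits; the two directions differ.

D_KL(P||Q) = Σ P(x) log₂(P(x)/Q(x))

Computing term by term:
  P(1)·log₂(P(1)/Q(1)) = 0.0099·log₂(0.0099/0.1657) = -0.04024
  P(2)·log₂(P(2)/Q(2)) = 0.0587·log₂(0.0587/0.2904) = -0.13540
  P(3)·log₂(P(3)/Q(3)) = 0.7156·log₂(0.7156/0.277) = 0.97985
  P(4)·log₂(P(4)/Q(4)) = 0.2059·log₂(0.2059/0.0141) = 0.79646
  P(5)·log₂(P(5)/Q(5)) = 0.0099·log₂(0.0099/0.2528) = -0.04628

D_KL(P||Q) = -0.04024 - 0.13540 + 0.97985 + 0.79646 - 0.04628 = 1.55439 ≈ 1.5544 bits

D_KL(Q||P) = Σ Q(x) log₂(Q(x)/P(x))

Computing term by term:
  Q(1)·log₂(Q(1)/P(1)) = 0.1657·log₂(0.1657/0.0099) = 0.67357
  Q(2)·log₂(Q(2)/P(2)) = 0.2904·log₂(0.2904/0.0587) = 0.66984
  Q(3)·log₂(Q(3)/P(3)) = 0.277·log₂(0.277/0.7156) = -0.37929
  Q(4)·log₂(Q(4)/P(4)) = 0.0141·log₂(0.0141/0.2059) = -0.05454
  Q(5)·log₂(Q(5)/P(5)) = 0.2528·log₂(0.2528/0.0099) = 1.18169

D_KL(Q||P) = 0.67357 + 0.66984 - 0.37929 - 0.05454 + 1.18169 = 2.09127 ≈ 2.0913 bits

These are NOT equal (difference: 0.5369 bits). KL divergence is asymmetric: D_KL(P||Q) ≠ D_KL(Q||P) in general.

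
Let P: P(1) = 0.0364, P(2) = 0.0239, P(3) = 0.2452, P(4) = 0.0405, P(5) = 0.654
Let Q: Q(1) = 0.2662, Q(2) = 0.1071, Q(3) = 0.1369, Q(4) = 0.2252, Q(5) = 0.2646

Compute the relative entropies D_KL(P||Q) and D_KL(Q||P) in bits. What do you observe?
D_KL(P||Q) = 0.8035 bits, D_KL(Q||P) = 1.0928 bits. The two directions give different values (D_KL(Q||P) exceeds D_KL(P||Q) by 0.2893 bits): KL divergence is asymmetric.

D_KL(P||Q) = Σ P(x) log₂(P(x)/Q(x))

Computing term by term:
  P(1)·log₂(P(1)/Q(1)) = 0.0364·log₂(0.0364/0.2662) = -0.10449
  P(2)·log₂(P(2)/Q(2)) = 0.0239·log₂(0.0239/0.1071) = -0.05172
  P(3)·log₂(P(3)/Q(3)) = 0.2452·log₂(0.2452/0.1369) = 0.20617
  P(4)·log₂(P(4)/Q(4)) = 0.0405·log₂(0.0405/0.2252) = -0.10025
  P(5)·log₂(P(5)/Q(5)) = 0.654·log₂(0.654/0.2646) = 0.85378

D_KL(P||Q) = -0.10449 - 0.05172 + 0.20617 - 0.10025 + 0.85378 = 0.80349 ≈ 0.8035 bits

D_KL(Q||P) = Σ Q(x) log₂(Q(x)/P(x))

Computing term by term:
  Q(1)·log₂(Q(1)/P(1)) = 0.2662·log₂(0.2662/0.0364) = 0.76413
  Q(2)·log₂(Q(2)/P(2)) = 0.1071·log₂(0.1071/0.0239) = 0.23175
  Q(3)·log₂(Q(3)/P(3)) = 0.1369·log₂(0.1369/0.2452) = -0.11511
  Q(4)·log₂(Q(4)/P(4)) = 0.2252·log₂(0.2252/0.0405) = 0.55742
  Q(5)·log₂(Q(5)/P(5)) = 0.2646·log₂(0.2646/0.654) = -0.34543

D_KL(Q||P) = 0.76413 + 0.23175 - 0.11511 + 0.55742 - 0.34543 = 1.09276 ≈ 1.0928 bits

These are NOT equal (difference: 0.2893 bits). KL divergence is asymmetric: D_KL(P||Q) ≠ D_KL(Q||P) in general.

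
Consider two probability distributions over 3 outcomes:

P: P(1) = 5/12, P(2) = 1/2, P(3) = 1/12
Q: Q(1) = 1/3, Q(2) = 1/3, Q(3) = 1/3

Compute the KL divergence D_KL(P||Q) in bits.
0.2600 bits

D_KL(P||Q) = Σ P(x) log₂(P(x)/Q(x))

Computing term by term:
  P(1)·log₂(P(1)/Q(1)) = (5/12)·log₂((5/12)/(1/3)) = 0.13414
  P(2)·log₂(P(2)/Q(2)) = (1/2)·log₂((1/2)/(1/3)) = 0.29248
  P(3)·log₂(P(3)/Q(3)) = (1/12)·log₂((1/12)/(1/3)) = -0.16667

D_KL(P||Q) = 0.13414 + 0.29248 - 0.16667 = 0.25995 ≈ 0.2600 bits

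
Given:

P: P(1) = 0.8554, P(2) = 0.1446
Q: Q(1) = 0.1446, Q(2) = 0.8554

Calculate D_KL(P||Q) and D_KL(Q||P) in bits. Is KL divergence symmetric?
D_KL(P||Q) = 1.8229 bits, D_KL(Q||P) = 1.8229 bits. The two values coincide for this particular pair, but no — KL divergence is not symmetric in general.

D_KL(P||Q) = Σ P(x) log₂(P(x)/Q(x))

Computing term by term:
  P(1)·log₂(P(1)/Q(1)) = 0.8554·log₂(0.8554/0.1446) = 2.19370
  P(2)·log₂(P(2)/Q(2)) = 0.1446·log₂(0.1446/0.8554) = -0.37083

D_KL(P||Q) = 2.19370 - 0.37083 = 1.82287 ≈ 1.8229 bits

D_KL(Q||P) = Σ Q(x) log₂(Q(x)/P(x))

Computing term by term:
  Q(1)·log₂(Q(1)/P(1)) = 0.1446·log₂(0.1446/0.8554) = -0.37083
  Q(2)·log₂(Q(2)/P(2)) = 0.8554·log₂(0.8554/0.1446) = 2.19370

D_KL(Q||P) = -0.37083 + 2.19370 = 1.82287 ≈ 1.8229 bits

These ARE equal here. Q is P with outcomes relabeled (Q(1) = P(2), Q(2) = P(1)) by a relabeling that is its own inverse, so the two sums contain exactly the same terms in a different order. This is a special case — KL divergence is not symmetric in general: D_KL(P||Q) ≠ D_KL(Q||P) for most P, Q.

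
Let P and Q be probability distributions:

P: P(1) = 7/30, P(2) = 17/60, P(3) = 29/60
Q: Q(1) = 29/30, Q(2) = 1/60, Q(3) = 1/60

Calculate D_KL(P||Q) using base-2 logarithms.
3.0277 bits

D_KL(P||Q) = Σ P(x) log₂(P(x)/Q(x))

Computing term by term:
  P(1)·log₂(P(1)/Q(1)) = (7/30)·log₂((7/30)/(29/30)) = -0.47848
  P(2)·log₂(P(2)/Q(2)) = (17/60)·log₂((17/60)/(1/60)) = 1.15811
  P(3)·log₂(P(3)/Q(3)) = (29/60)·log₂((29/60)/(1/60)) = 2.34802

D_KL(P||Q) = -0.47848 + 1.15811 + 2.34802 = 3.02765 ≈ 3.0277 bits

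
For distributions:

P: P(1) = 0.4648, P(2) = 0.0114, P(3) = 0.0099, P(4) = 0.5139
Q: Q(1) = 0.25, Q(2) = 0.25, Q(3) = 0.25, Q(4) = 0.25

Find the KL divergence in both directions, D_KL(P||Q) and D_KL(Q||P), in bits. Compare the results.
D_KL(P||Q) = 0.8532 bits, D_KL(Q||P) = 1.7947 bits. D_KL(Q||P) is larger than D_KL(P||Q) by 0.9415 bits; the two directions differ.

D_KL(P||Q) = Σ P(x) log₂(P(x)/Q(x))

Computing term by term:
  P(1)·log₂(P(1)/Q(1)) = 0.4648·log₂(0.4648/0.25) = 0.41585
  P(2)·log₂(P(2)/Q(2)) = 0.0114·log₂(0.0114/0.25) = -0.05078
  P(3)·log₂(P(3)/Q(3)) = 0.0099·log₂(0.0099/0.25) = -0.04612
  P(4)·log₂(P(4)/Q(4)) = 0.5139·log₂(0.5139/0.25) = 0.53423

D_KL(P||Q) = 0.41585 - 0.05078 - 0.04612 + 0.53423 = 0.85318 ≈ 0.8532 bits

D_KL(Q||P) = Σ Q(x) log₂(Q(x)/P(x))

Computing term by term:
  Q(1)·log₂(Q(1)/P(1)) = 0.25·log₂(0.25/0.4648) = -0.22367
  Q(2)·log₂(Q(2)/P(2)) = 0.25·log₂(0.25/0.0114) = 1.11371
  Q(3)·log₂(Q(3)/P(3)) = 0.25·log₂(0.25/0.0099) = 1.16459
  Q(4)·log₂(Q(4)/P(4)) = 0.25·log₂(0.25/0.5139) = -0.25989

D_KL(Q||P) = -0.22367 + 1.11371 + 1.16459 - 0.25989 = 1.79474 ≈ 1.7947 bits

These are NOT equal (difference: 0.9415 bits). KL divergence is asymmetric: D_KL(P||Q) ≠ D_KL(Q||P) in general.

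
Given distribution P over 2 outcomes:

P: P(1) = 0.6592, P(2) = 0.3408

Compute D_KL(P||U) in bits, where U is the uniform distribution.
0.0744 bits

U(i) = 1/2 for all i

D_KL(P||U) = Σ P(x) log₂(P(x) / (1/2))
           = Σ P(x) log₂(P(x)) + log₂(2)
           = log₂(2) - H(P)

H(P) = -Σ P(x) log₂(P(x)):
  -P(1)·log₂(P(1)) = -(0.6592)·log₂(0.6592) = 0.39632
  -P(2)·log₂(P(2)) = -(0.3408)·log₂(0.3408) = 0.52926
H(P) = 0.39632 + 0.52926 = 0.92558 bits

log₂(2) = 1.00000 bits

D_KL(P||U) = 1.00000 - 0.92558 = 0.07442 ≈ 0.0744 bits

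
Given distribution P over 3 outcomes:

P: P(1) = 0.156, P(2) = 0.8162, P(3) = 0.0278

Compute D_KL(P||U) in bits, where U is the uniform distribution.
0.7840 bits

U(i) = 1/3 for all i

D_KL(P||U) = Σ P(x) log₂(P(x) / (1/3))
           = Σ P(x) log₂(P(x)) + log₂(3)
           = log₂(3) - H(P)

H(P) = -Σ P(x) log₂(P(x)):
  -P(1)·log₂(P(1)) = -(0.156)·log₂(0.156) = 0.41814
  -P(2)·log₂(P(2)) = -(0.8162)·log₂(0.8162) = 0.23915
  -P(3)·log₂(P(3)) = -(0.0278)·log₂(0.0278) = 0.14369
H(P) = 0.41814 + 0.23915 + 0.14369 = 0.80098 bits

log₂(3) = 1.58496 bits

D_KL(P||U) = 1.58496 - 0.80098 = 0.78398 ≈ 0.7840 bits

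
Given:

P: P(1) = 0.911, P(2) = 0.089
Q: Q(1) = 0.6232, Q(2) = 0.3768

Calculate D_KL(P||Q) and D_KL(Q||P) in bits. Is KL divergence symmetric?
D_KL(P||Q) = 0.3137 bits, D_KL(Q||P) = 0.4431 bits. No, KL divergence is not symmetric.

D_KL(P||Q) = Σ P(x) log₂(P(x)/Q(x))

Computing term by term:
  P(1)·log₂(P(1)/Q(1)) = 0.911·log₂(0.911/0.6232) = 0.49901
  P(2)·log₂(P(2)/Q(2)) = 0.089·log₂(0.089/0.3768) = -0.18529

D_KL(P||Q) = 0.49901 - 0.18529 = 0.31372 ≈ 0.3137 bits

D_KL(Q||P) = Σ Q(x) log₂(Q(x)/P(x))

Computing term by term:
  Q(1)·log₂(Q(1)/P(1)) = 0.6232·log₂(0.6232/0.911) = -0.34136
  Q(2)·log₂(Q(2)/P(2)) = 0.3768·log₂(0.3768/0.089) = 0.78447

D_KL(Q||P) = -0.34136 + 0.78447 = 0.44311 ≈ 0.4431 bits

These are NOT equal (difference: 0.1294 bits). KL divergence is asymmetric: D_KL(P||Q) ≠ D_KL(Q||P) in general.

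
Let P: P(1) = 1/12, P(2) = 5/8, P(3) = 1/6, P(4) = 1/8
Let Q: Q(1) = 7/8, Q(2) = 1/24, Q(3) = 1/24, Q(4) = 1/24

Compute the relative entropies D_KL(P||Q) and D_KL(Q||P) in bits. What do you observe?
D_KL(P||Q) = 2.6906 bits, D_KL(Q||P) = 2.6561 bits. The two directions give different values (D_KL(P||Q) exceeds D_KL(Q||P) by 0.0345 bits): KL divergence is asymmetric.

D_KL(P||Q) = Σ P(x) log₂(P(x)/Q(x))

Computing term by term:
  P(1)·log₂(P(1)/Q(1)) = (1/12)·log₂((1/12)/(7/8)) = -0.28269
  P(2)·log₂(P(2)/Q(2)) = (5/8)·log₂((5/8)/(1/24)) = 2.44181
  P(3)·log₂(P(3)/Q(3)) = (1/6)·log₂((1/6)/(1/24)) = 0.33333
  P(4)·log₂(P(4)/Q(4)) = (1/8)·log₂((1/8)/(1/24)) = 0.19812

D_KL(P||Q) = -0.28269 + 2.44181 + 0.33333 + 0.19812 = 2.69057 ≈ 2.6906 bits

D_KL(Q||P) = Σ Q(x) log₂(Q(x)/P(x))

Computing term by term:
  Q(1)·log₂(Q(1)/P(1)) = (7/8)·log₂((7/8)/(1/12)) = 2.96828
  Q(2)·log₂(Q(2)/P(2)) = (1/24)·log₂((1/24)/(5/8)) = -0.16279
  Q(3)·log₂(Q(3)/P(3)) = (1/24)·log₂((1/24)/(1/6)) = -0.08333
  Q(4)·log₂(Q(4)/P(4)) = (1/24)·log₂((1/24)/(1/8)) = -0.06604

D_KL(Q||P) = 2.96828 - 0.16279 - 0.08333 - 0.06604 = 2.65612 ≈ 2.6561 bits

These are NOT equal (difference: 0.0345 bits). KL divergence is asymmetric: D_KL(P||Q) ≠ D_KL(Q||P) in general.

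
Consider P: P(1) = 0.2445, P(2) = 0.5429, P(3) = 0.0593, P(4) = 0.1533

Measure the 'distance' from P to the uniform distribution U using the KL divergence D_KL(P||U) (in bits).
0.3683 bits

U(i) = 1/4 for all i

D_KL(P||U) = Σ P(x) log₂(P(x) / (1/4))
           = Σ P(x) log₂(P(x)) + log₂(4)
           = log₂(4) - H(P)

H(P) = -Σ P(x) log₂(P(x)):
  -P(1)·log₂(P(1)) = -(0.2445)·log₂(0.2445) = 0.49685
  -P(2)·log₂(P(2)) = -(0.5429)·log₂(0.5429) = 0.47843
  -P(3)·log₂(P(3)) = -(0.0593)·log₂(0.0593) = 0.24170
  -P(4)·log₂(P(4)) = -(0.1533)·log₂(0.1533) = 0.41476
H(P) = 0.49685 + 0.47843 + 0.24170 + 0.41476 = 1.63174 bits

log₂(4) = 2.00000 bits

D_KL(P||U) = 2.00000 - 1.63174 = 0.36826 ≈ 0.3683 bits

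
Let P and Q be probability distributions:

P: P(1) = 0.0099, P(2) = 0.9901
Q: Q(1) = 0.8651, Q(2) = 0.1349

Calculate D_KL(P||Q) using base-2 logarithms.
2.7834 bits

D_KL(P||Q) = Σ P(x) log₂(P(x)/Q(x))

Computing term by term:
  P(1)·log₂(P(1)/Q(1)) = 0.0099·log₂(0.0099/0.8651) = -0.06385
  P(2)·log₂(P(2)/Q(2)) = 0.9901·log₂(0.9901/0.1349) = 2.84721

D_KL(P||Q) = -0.06385 + 2.84721 = 2.78336 ≈ 2.7834 bits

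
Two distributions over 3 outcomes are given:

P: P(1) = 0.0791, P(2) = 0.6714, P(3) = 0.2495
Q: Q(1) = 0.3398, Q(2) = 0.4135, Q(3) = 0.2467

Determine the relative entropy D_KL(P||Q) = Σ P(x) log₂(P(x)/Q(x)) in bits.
0.3072 bits

D_KL(P||Q) = Σ P(x) log₂(P(x)/Q(x))

Computing term by term:
  P(1)·log₂(P(1)/Q(1)) = 0.0791·log₂(0.0791/0.3398) = -0.16634
  P(2)·log₂(P(2)/Q(2)) = 0.6714·log₂(0.6714/0.4135) = 0.46950
  P(3)·log₂(P(3)/Q(3)) = 0.2495·log₂(0.2495/0.2467) = 0.00406

D_KL(P||Q) = -0.16634 + 0.46950 + 0.00406 = 0.30722 ≈ 0.3072 bits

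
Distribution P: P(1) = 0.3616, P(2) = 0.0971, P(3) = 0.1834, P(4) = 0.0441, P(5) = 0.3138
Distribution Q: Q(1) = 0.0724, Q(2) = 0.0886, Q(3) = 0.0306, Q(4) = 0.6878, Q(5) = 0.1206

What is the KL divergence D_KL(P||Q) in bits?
1.5838 bits

D_KL(P||Q) = Σ P(x) log₂(P(x)/Q(x))

Computing term by term:
  P(1)·log₂(P(1)/Q(1)) = 0.3616·log₂(0.3616/0.0724) = 0.83903
  P(2)·log₂(P(2)/Q(2)) = 0.0971·log₂(0.0971/0.0886) = 0.01283
  P(3)·log₂(P(3)/Q(3)) = 0.1834·log₂(0.1834/0.0306) = 0.47379
  P(4)·log₂(P(4)/Q(4)) = 0.0441·log₂(0.0441/0.6878) = -0.17477
  P(5)·log₂(P(5)/Q(5)) = 0.3138·log₂(0.3138/0.1206) = 0.43292

D_KL(P||Q) = 0.83903 + 0.01283 + 0.47379 - 0.17477 + 0.43292 = 1.58380 ≈ 1.5838 bits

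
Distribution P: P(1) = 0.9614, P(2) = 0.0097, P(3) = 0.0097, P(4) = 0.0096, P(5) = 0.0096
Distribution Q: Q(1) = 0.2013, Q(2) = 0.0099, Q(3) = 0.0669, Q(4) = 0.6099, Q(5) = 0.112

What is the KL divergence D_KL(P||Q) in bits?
2.0499 bits

D_KL(P||Q) = Σ P(x) log₂(P(x)/Q(x))

Computing term by term:
  P(1)·log₂(P(1)/Q(1)) = 0.9614·log₂(0.9614/0.2013) = 2.16872
  P(2)·log₂(P(2)/Q(2)) = 0.0097·log₂(0.0097/0.0099) = -0.00029
  P(3)·log₂(P(3)/Q(3)) = 0.0097·log₂(0.0097/0.0669) = -0.02702
  P(4)·log₂(P(4)/Q(4)) = 0.0096·log₂(0.0096/0.6099) = -0.05750
  P(5)·log₂(P(5)/Q(5)) = 0.0096·log₂(0.0096/0.112) = -0.03403

D_KL(P||Q) = 2.16872 - 0.00029 - 0.02702 - 0.05750 - 0.03403 = 2.04988 ≈ 2.0499 bits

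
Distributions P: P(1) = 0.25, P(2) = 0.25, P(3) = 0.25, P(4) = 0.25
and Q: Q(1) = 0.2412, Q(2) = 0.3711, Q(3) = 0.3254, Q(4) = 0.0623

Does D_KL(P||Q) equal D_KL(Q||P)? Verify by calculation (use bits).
D_KL(P||Q) = 0.2765 bits, D_KL(Q||P) = 0.1979 bits. No — D_KL(P||Q) ≠ D_KL(Q||P) for this pair.

D_KL(P||Q) = Σ P(x) log₂(P(x)/Q(x))

Computing term by term:
  P(1)·log₂(P(1)/Q(1)) = 0.25·log₂(0.25/0.2412) = 0.01292
  P(2)·log₂(P(2)/Q(2)) = 0.25·log₂(0.25/0.3711) = -0.14247
  P(3)·log₂(P(3)/Q(3)) = 0.25·log₂(0.25/0.3254) = -0.09507
  P(4)·log₂(P(4)/Q(4)) = 0.25·log₂(0.25/0.0623) = 0.50116

D_KL(P||Q) = 0.01292 - 0.14247 - 0.09507 + 0.50116 = 0.27654 ≈ 0.2765 bits

D_KL(Q||P) = Σ Q(x) log₂(Q(x)/P(x))

Computing term by term:
  Q(1)·log₂(Q(1)/P(1)) = 0.2412·log₂(0.2412/0.25) = -0.01247
  Q(2)·log₂(Q(2)/P(2)) = 0.3711·log₂(0.3711/0.25) = 0.21148
  Q(3)·log₂(Q(3)/P(3)) = 0.3254·log₂(0.3254/0.25) = 0.12375
  Q(4)·log₂(Q(4)/P(4)) = 0.0623·log₂(0.0623/0.25) = -0.12489

D_KL(Q||P) = -0.01247 + 0.21148 + 0.12375 - 0.12489 = 0.19787 ≈ 0.1979 bits

These are NOT equal (difference: 0.0786 bits). KL divergence is asymmetric: D_KL(P||Q) ≠ D_KL(Q||P) in general.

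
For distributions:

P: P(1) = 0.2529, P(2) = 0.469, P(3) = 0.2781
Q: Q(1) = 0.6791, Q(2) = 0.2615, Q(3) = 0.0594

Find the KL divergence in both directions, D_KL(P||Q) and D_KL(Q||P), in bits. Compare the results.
D_KL(P||Q) = 0.6542 bits, D_KL(Q||P) = 0.6151 bits. D_KL(P||Q) is larger than D_KL(Q||P) by 0.0391 bits; the two directions differ.

D_KL(P||Q) = Σ P(x) log₂(P(x)/Q(x))

Computing term by term:
  P(1)·log₂(P(1)/Q(1)) = 0.2529·log₂(0.2529/0.6791) = -0.36040
  P(2)·log₂(P(2)/Q(2)) = 0.469·log₂(0.469/0.2615) = 0.39526
  P(3)·log₂(P(3)/Q(3)) = 0.2781·log₂(0.2781/0.0594) = 0.61935

D_KL(P||Q) = -0.36040 + 0.39526 + 0.61935 = 0.65421 ≈ 0.6542 bits

D_KL(Q||P) = Σ Q(x) log₂(Q(x)/P(x))

Computing term by term:
  Q(1)·log₂(Q(1)/P(1)) = 0.6791·log₂(0.6791/0.2529) = 0.96776
  Q(2)·log₂(Q(2)/P(2)) = 0.2615·log₂(0.2615/0.469) = -0.22039
  Q(3)·log₂(Q(3)/P(3)) = 0.0594·log₂(0.0594/0.2781) = -0.13229

D_KL(Q||P) = 0.96776 - 0.22039 - 0.13229 = 0.61508 ≈ 0.6151 bits

These are NOT equal (difference: 0.0391 bits). KL divergence is asymmetric: D_KL(P||Q) ≠ D_KL(Q||P) in general.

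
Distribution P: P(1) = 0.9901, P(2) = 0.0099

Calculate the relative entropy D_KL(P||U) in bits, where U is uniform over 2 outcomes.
0.9199 bits

U(i) = 1/2 for all i

D_KL(P||U) = Σ P(x) log₂(P(x) / (1/2))
           = Σ P(x) log₂(P(x)) + log₂(2)
           = log₂(2) - H(P)

H(P) = -Σ P(x) log₂(P(x)):
  -P(1)·log₂(P(1)) = -(0.9901)·log₂(0.9901) = 0.01421
  -P(2)·log₂(P(2)) = -(0.0099)·log₂(0.0099) = 0.06592
H(P) = 0.01421 + 0.06592 = 0.08013 bits

log₂(2) = 1.00000 bits

D_KL(P||U) = 1.00000 - 0.08013 = 0.91987 ≈ 0.9199 bits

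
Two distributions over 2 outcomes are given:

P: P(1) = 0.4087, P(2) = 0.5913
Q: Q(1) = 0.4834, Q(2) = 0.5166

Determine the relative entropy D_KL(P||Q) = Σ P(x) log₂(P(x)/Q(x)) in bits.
0.0162 bits

D_KL(P||Q) = Σ P(x) log₂(P(x)/Q(x))

Computing term by term:
  P(1)·log₂(P(1)/Q(1)) = 0.4087·log₂(0.4087/0.4834) = -0.09898
  P(2)·log₂(P(2)/Q(2)) = 0.5913·log₂(0.5913/0.5166) = 0.11521

D_KL(P||Q) = -0.09898 + 0.11521 = 0.01623 ≈ 0.0162 bits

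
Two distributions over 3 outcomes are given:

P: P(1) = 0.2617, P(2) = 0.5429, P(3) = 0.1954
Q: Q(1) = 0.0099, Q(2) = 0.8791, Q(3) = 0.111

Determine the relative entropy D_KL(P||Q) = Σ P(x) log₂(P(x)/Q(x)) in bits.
1.0183 bits

D_KL(P||Q) = Σ P(x) log₂(P(x)/Q(x))

Computing term by term:
  P(1)·log₂(P(1)/Q(1)) = 0.2617·log₂(0.2617/0.0099) = 1.23636
  P(2)·log₂(P(2)/Q(2)) = 0.5429·log₂(0.5429/0.8791) = -0.37750
  P(3)·log₂(P(3)/Q(3)) = 0.1954·log₂(0.1954/0.111) = 0.15942

D_KL(P||Q) = 1.23636 - 0.37750 + 0.15942 = 1.01828 ≈ 1.0183 bits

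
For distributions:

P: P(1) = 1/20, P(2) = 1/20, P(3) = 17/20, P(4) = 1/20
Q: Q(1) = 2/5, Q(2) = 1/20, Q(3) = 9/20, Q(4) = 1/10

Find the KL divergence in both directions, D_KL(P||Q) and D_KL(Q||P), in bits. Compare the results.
D_KL(P||Q) = 0.5799 bits, D_KL(Q||P) = 0.8871 bits. D_KL(Q||P) is larger than D_KL(P||Q) by 0.3072 bits; the two directions differ.

D_KL(P||Q) = Σ P(x) log₂(P(x)/Q(x))

Computing term by term:
  P(1)·log₂(P(1)/Q(1)) = (1/20)·log₂((1/20)/(2/5)) = -0.15000
  P(2)·log₂(P(2)/Q(2)) = (1/20)·log₂((1/20)/(1/20)) = 0.00000
  P(3)·log₂(P(3)/Q(3)) = (17/20)·log₂((17/20)/(9/20)) = 0.77991
  P(4)·log₂(P(4)/Q(4)) = (1/20)·log₂((1/20)/(1/10)) = -0.05000

D_KL(P||Q) = -0.15000 + 0.00000 + 0.77991 - 0.05000 = 0.57991 ≈ 0.5799 bits

D_KL(Q||P) = Σ Q(x) log₂(Q(x)/P(x))

Computing term by term:
  Q(1)·log₂(Q(1)/P(1)) = (2/5)·log₂((2/5)/(1/20)) = 1.20000
  Q(2)·log₂(Q(2)/P(2)) = (1/20)·log₂((1/20)/(1/20)) = 0.00000
  Q(3)·log₂(Q(3)/P(3)) = (9/20)·log₂((9/20)/(17/20)) = -0.41289
  Q(4)·log₂(Q(4)/P(4)) = (1/10)·log₂((1/10)/(1/20)) = 0.10000

D_KL(Q||P) = 1.20000 + 0.00000 - 0.41289 + 0.10000 = 0.88711 ≈ 0.8871 bits

These are NOT equal (difference: 0.3072 bits). KL divergence is asymmetric: D_KL(P||Q) ≠ D_KL(Q||P) in general.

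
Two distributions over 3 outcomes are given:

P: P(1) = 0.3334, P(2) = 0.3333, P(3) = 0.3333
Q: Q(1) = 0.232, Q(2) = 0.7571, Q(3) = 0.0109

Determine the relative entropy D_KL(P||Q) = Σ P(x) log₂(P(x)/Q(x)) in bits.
1.4245 bits

D_KL(P||Q) = Σ P(x) log₂(P(x)/Q(x))

Computing term by term:
  P(1)·log₂(P(1)/Q(1)) = 0.3334·log₂(0.3334/0.232) = 0.17441
  P(2)·log₂(P(2)/Q(2)) = 0.3333·log₂(0.3333/0.7571) = -0.39451
  P(3)·log₂(P(3)/Q(3)) = 0.3333·log₂(0.3333/0.0109) = 1.64464

D_KL(P||Q) = 0.17441 - 0.39451 + 1.64464 = 1.42454 ≈ 1.4245 bits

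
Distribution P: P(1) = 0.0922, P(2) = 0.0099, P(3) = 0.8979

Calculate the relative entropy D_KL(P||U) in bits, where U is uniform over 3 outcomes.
1.0625 bits

U(i) = 1/3 for all i

D_KL(P||U) = Σ P(x) log₂(P(x) / (1/3))
           = Σ P(x) log₂(P(x)) + log₂(3)
           = log₂(3) - H(P)

H(P) = -Σ P(x) log₂(P(x)):
  -P(1)·log₂(P(1)) = -(0.0922)·log₂(0.0922) = 0.31708
  -P(2)·log₂(P(2)) = -(0.0099)·log₂(0.0099) = 0.06592
  -P(3)·log₂(P(3)) = -(0.8979)·log₂(0.8979) = 0.13951
H(P) = 0.31708 + 0.06592 + 0.13951 = 0.52251 bits

log₂(3) = 1.58496 bits

D_KL(P||U) = 1.58496 - 0.52251 = 1.06245 ≈ 1.0625 bits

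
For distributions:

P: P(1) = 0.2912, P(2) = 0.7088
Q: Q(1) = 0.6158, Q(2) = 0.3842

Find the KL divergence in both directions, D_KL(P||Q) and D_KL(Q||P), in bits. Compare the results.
D_KL(P||Q) = 0.3116 bits, D_KL(Q||P) = 0.3259 bits. D_KL(Q||P) is larger than D_KL(P||Q) by 0.0143 bits; the two directions differ.

D_KL(P||Q) = Σ P(x) log₂(P(x)/Q(x))

Computing term by term:
  P(1)·log₂(P(1)/Q(1)) = 0.2912·log₂(0.2912/0.6158) = -0.31463
  P(2)·log₂(P(2)/Q(2)) = 0.7088·log₂(0.7088/0.3842) = 0.62624

D_KL(P||Q) = -0.31463 + 0.62624 = 0.31161 ≈ 0.3116 bits

D_KL(Q||P) = Σ Q(x) log₂(Q(x)/P(x))

Computing term by term:
  Q(1)·log₂(Q(1)/P(1)) = 0.6158·log₂(0.6158/0.2912) = 0.66534
  Q(2)·log₂(Q(2)/P(2)) = 0.3842·log₂(0.3842/0.7088) = -0.33945

D_KL(Q||P) = 0.66534 - 0.33945 = 0.32589 ≈ 0.3259 bits

These are NOT equal (difference: 0.0143 bits). KL divergence is asymmetric: D_KL(P||Q) ≠ D_KL(Q||P) in general.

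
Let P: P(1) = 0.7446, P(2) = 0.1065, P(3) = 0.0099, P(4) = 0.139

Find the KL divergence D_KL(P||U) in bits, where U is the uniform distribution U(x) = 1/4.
0.8775 bits

U(i) = 1/4 for all i

D_KL(P||U) = Σ P(x) log₂(P(x) / (1/4))
           = Σ P(x) log₂(P(x)) + log₂(4)
           = log₂(4) - H(P)

H(P) = -Σ P(x) log₂(P(x)):
  -P(1)·log₂(P(1)) = -(0.7446)·log₂(0.7446) = 0.31680
  -P(2)·log₂(P(2)) = -(0.1065)·log₂(0.1065) = 0.34411
  -P(3)·log₂(P(3)) = -(0.0099)·log₂(0.0099) = 0.06592
  -P(4)·log₂(P(4)) = -(0.139)·log₂(0.139) = 0.39571
H(P) = 0.31680 + 0.34411 + 0.06592 + 0.39571 = 1.12254 bits

log₂(4) = 2.00000 bits

D_KL(P||U) = 2.00000 - 1.12254 = 0.87746 ≈ 0.8775 bits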